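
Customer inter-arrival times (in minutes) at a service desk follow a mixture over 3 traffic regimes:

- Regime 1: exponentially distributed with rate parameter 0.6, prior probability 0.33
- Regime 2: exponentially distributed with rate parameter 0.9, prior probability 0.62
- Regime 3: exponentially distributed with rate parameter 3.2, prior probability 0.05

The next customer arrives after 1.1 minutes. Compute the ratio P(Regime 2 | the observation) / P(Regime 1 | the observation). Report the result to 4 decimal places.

2.0261

Since P(k|x) ∝ π_k f_k(x), the posterior odds are π_i f_i(x) / (π_j f_j(x)).
Exponential densities:
  L_1 = 0.6·e^(−0.6·1.1) = 0.6·e^(−0.6600) = 0.310111
  L_2 = 0.9·e^(−0.9·1.1) = 0.9·e^(−0.9900) = 0.334419
  L_3 = 3.2·e^(−3.2·1.1) = 3.2·e^(−3.5200) = 0.0947182
0.20734 / 0.102337 ≈ 2.0261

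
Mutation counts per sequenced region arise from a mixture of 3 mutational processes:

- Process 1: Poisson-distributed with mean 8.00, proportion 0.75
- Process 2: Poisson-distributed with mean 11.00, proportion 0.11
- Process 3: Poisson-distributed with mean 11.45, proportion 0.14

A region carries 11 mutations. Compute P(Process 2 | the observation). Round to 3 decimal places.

0.157

The responsibility of component k is w_k f_k(x) divided by Σ_j w_j f_j(x).
Evaluate each component's likelihood at the observed value:
  f_1 = e^(−8.00)·8.00^11/11! = 0.0721902
  f_2 = e^(−11.00)·11.00^11/11! = 0.119378
  f_3 = e^(−11.45)·11.45^11/11! = 0.118313
Multiply by the mixture weights:
  w_1·f_1 = 0.75 × 0.0721902 = 0.0541427
  w_2·f_2 = 0.11 × 0.119378 = 0.0131316
  w_3·f_3 = 0.14 × 0.118313 = 0.0165638
Marginal: 0.0541427 + 0.0131316 + 0.0165638 = 0.0838381
So the posterior for Process 2 is 0.0131316 / 0.0838381 ≈ 0.157.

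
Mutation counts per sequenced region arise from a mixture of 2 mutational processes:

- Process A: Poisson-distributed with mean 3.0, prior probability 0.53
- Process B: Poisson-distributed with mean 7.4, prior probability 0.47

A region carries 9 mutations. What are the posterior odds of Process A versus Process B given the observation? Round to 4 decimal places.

Posterior odds = (w_i f_i(x)) / (w_j f_j(x)); the normalising sum cancels.
Poisson probabilities:
  p_A = 0.0027005
  p_B = 0.112084
0.00143127 / 0.0526794 ≈ 0.0272

0.0272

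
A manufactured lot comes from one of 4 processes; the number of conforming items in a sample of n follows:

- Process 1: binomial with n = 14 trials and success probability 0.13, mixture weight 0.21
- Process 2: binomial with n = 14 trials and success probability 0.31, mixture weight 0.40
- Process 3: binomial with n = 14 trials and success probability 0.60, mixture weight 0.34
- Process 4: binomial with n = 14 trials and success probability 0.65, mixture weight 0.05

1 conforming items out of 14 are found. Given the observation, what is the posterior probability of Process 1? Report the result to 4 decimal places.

0.8174

By Bayes' theorem, P(k | x) = P(Z=k) f_k(x) / Σ_j P(Z=j) f_j(x).
Evaluate each component's likelihood at the observed value:
  p_1 = 0.297729
  p_2 = 0.0348761
  p_3 = 5.63714e-05
  p_4 = 1.07628e-05
Unnormalised posteriors:
  P(Z=1)·p_1 = 0.21 × 0.297729 = 0.0625232
  P(Z=2)·p_2 = 0.40 × 0.0348761 = 0.0139504
  P(Z=3)·p_3 = 0.34 × 5.63714e-05 = 1.91663e-05
  P(Z=4)·p_4 = 0.05 × 1.07628e-05 = 5.38141e-07
Denominator: 0.0625232 + 0.0139504 + 1.91663e-05 + 5.38141e-07 = 0.0764933
Responsibility of Process 1: 0.0625232 / 0.0764933 ≈ 0.8174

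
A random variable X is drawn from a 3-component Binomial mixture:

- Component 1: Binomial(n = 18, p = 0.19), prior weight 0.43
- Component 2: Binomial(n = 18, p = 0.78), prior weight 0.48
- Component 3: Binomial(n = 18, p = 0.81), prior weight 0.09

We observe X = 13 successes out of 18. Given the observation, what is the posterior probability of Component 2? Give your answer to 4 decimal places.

0.8717

By Bayes' theorem, P(k | x) = P(Z=k) f_k(x) / Σ_j P(Z=j) f_j(x).
Binomial probabilities:
  p_1 = 1.25632e-06
  p_2 = 0.174672
  p_3 = 0.137073
Unnormalised posteriors:
  P(Z=1)·p_1 = 0.43 × 1.25632e-06 = 5.40219e-07
  P(Z=2)·p_2 = 0.48 × 0.174672 = 0.0838424
  P(Z=3)·p_3 = 0.09 × 0.137073 = 0.0123366
Sum: 5.40219e-07 + 0.0838424 + 0.0123366 = 0.0961796
P(Component 2 | data) = 0.0838424 / 0.0961796 ≈ 0.8717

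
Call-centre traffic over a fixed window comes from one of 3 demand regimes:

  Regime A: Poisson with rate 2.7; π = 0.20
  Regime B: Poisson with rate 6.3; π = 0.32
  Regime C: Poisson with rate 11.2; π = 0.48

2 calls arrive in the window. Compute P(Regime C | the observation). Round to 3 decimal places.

0.007

Apply Bayes' rule: the posterior for each component is proportional to its prior times its likelihood at x.
Component likelihoods at x = 2 calls:
  L_A = e^(−2.7)·2.7^2/2! = 0.244964
  L_B = e^(−6.3)·6.3^2/2! = 0.0364415
  L_C = e^(−11.2)·11.2^2/2! = 0.000857646
Prior × likelihood for each component:
  π_A·L_A = 0.20 × 0.244964 = 0.0489928
  π_B·L_B = 0.32 × 0.0364415 = 0.0116613
  π_C·L_C = 0.48 × 0.000857646 = 0.00041167
Sum: 0.0489928 + 0.0116613 + 0.00041167 = 0.0610658
Responsibility of Regime C: 0.00041167 / 0.0610658 ≈ 0.007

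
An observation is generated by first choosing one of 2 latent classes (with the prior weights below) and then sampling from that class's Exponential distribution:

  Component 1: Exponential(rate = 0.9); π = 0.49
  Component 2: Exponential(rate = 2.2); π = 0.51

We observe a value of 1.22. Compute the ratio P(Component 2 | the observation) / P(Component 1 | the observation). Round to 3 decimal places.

The posterior odds equal the prior odds times the likelihood ratio: (w_i/w_j)·(f_i(x)/f_j(x)).
Exponential densities:
  L_1 = 0.9·e^(−0.9·1.22) = 0.9·e^(−1.0980) = 0.300184
  L_2 = 2.2·e^(−2.2·1.22) = 2.2·e^(−2.6840) = 0.150237
Odds = (0.51/0.49) × (0.150237/0.300184) = 1.04082 × 0.500483 ≈ 0.521

0.521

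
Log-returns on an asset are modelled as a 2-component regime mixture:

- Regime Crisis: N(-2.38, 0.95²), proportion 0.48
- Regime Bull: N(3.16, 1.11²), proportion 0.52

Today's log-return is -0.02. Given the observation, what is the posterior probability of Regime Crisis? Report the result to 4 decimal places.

0.7491

The responsibility of component k is π_k f_k(x) divided by Σ_j π_j f_j(x).
Evaluate each component's likelihood at the observed value:
  p_Crisis = (1/(0.95·√(2π)))·exp(−(-0.02−-2.38)²/(2·0.95²)) = 0.419939·exp(-3.08565) = 0.0191913
  p_Bull = (1/(1.11·√(2π)))·exp(−(-0.02−3.16)²/(2·1.11²)) = 0.359407·exp(-4.10373) = 0.0059342
Unnormalised posteriors:
  π_Crisis·p_Crisis = 0.48 × 0.0191913 = 0.00921184
  π_Bull·p_Bull = 0.52 × 0.0059342 = 0.00308578
Marginal: 0.00921184 + 0.00308578 = 0.0122976
Responsibility of Regime Crisis: 0.00921184 / 0.0122976 ≈ 0.7491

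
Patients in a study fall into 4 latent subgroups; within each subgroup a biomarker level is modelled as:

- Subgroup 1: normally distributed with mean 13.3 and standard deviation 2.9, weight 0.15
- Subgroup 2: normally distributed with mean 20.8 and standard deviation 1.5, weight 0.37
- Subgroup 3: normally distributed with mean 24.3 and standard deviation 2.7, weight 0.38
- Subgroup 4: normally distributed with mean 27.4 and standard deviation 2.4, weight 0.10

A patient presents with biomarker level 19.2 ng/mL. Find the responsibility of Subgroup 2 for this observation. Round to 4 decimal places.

The responsibility of component k is π_k f_k(x) divided by Σ_j π_j f_j(x).
Normal densities:
  p_1 = (1/(2.9·√(2π)))·exp(−(19.2−13.3)²/(2·2.9²)) = 0.137566·exp(-2.06956) = 0.0173666
  p_2 = (1/(1.5·√(2π)))·exp(−(19.2−20.8)²/(2·1.5²)) = 0.265962·exp(-0.56889) = 0.150575
  p_3 = (1/(2.7·√(2π)))·exp(−(19.2−24.3)²/(2·2.7²)) = 0.147756·exp(-1.78395) = 0.0248191
  p_4 = (1/(2.4·√(2π)))·exp(−(19.2−27.4)²/(2·2.4²)) = 0.166226·exp(-5.83681) = 0.000485072
Multiply by the mixture weights:
  π_1·p_1 = 0.15 × 0.0173666 = 0.00260498
  π_2·p_2 = 0.37 × 0.150575 = 0.0557128
  π_3·p_3 = 0.38 × 0.0248191 = 0.00943127
  π_4·p_4 = 0.10 × 0.000485072 = 4.85072e-05
Sum: 0.00260498 + 0.0557128 + 0.00943127 + 4.85072e-05 = 0.0677976
P(Subgroup 2 | 19.2 ng/mL) = 0.0557128 / 0.0677976 ≈ 0.8218

0.8218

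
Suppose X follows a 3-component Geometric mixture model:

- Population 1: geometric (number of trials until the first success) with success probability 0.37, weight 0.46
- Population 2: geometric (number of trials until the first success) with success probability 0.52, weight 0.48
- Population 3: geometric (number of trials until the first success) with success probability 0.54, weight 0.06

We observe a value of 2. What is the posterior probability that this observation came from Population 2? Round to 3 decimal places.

P(component k | x) = π_k·f_k(x) / marginal(x), where marginal(x) = Σ_j π_j·f_j(x).
Geometric probabilities:
  p_1 = 0.2331
  p_2 = 0.2496
  p_3 = 0.2484
Weight by the priors:
  π_1·p_1 = 0.46 × 0.2331 = 0.107226
  π_2·p_2 = 0.48 × 0.2496 = 0.119808
  π_3·p_3 = 0.06 × 0.2484 = 0.014904
Evidence: 0.107226 + 0.119808 + 0.014904 = 0.241938
Responsibility of Population 2: 0.119808 / 0.241938 ≈ 0.495

0.495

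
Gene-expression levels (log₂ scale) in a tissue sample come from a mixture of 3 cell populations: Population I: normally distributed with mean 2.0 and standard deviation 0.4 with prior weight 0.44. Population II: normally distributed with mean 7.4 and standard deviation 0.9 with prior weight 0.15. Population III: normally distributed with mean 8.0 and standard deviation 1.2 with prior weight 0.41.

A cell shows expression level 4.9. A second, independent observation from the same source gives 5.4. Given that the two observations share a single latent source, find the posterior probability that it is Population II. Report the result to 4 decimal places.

0.2548

The responsibility of component k is P(Z=k) f_k(x) divided by Σ_j P(Z=j) f_j(x).
Since both observations come from the same component, the likelihood for component k is f_k(x₁)·f_k(x₂).
  f_I = [(1/(0.4·√(2π)))·exp(−(4.9−2.0)²/(2·0.4²)) = 0.997356·exp(-26.28125) = 3.84634e-12] × [2.04156e-16] = 7.85254e-28
  f_II = [(1/(0.9·√(2π)))·exp(−(4.9−7.4)²/(2·0.9²)) = 0.443269·exp(-3.85802) = 0.00935726] × [0.0375263] = 0.000351143
  f_III = [(1/(1.2·√(2π)))·exp(−(4.9−8.0)²/(2·1.2²)) = 0.332452·exp(-3.33681) = 0.0118188] × [0.0317939] = 0.000375764
Prior × likelihood for each component:
  P(Z=I)·f_I = 0.44 × 7.85254e-28 = 3.45512e-28
  P(Z=II)·f_II = 0.15 × 0.000351143 = 5.26715e-05
  P(Z=III)·f_III = 0.41 × 0.000375764 = 0.000154063
Sum: 3.45512e-28 + 5.26715e-05 + 0.000154063 = 0.000206735
P(Population II | x₁, x₂) = 5.26715e-05 / 0.000206735 ≈ 0.2548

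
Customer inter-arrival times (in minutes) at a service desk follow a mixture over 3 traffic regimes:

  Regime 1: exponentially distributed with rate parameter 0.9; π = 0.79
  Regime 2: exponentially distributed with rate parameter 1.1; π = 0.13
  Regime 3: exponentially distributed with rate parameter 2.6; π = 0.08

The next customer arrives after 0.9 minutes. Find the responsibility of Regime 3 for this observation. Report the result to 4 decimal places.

0.0514

By Bayes' theorem, P(k | x) = π_k f_k(x) / Σ_j π_j f_j(x).
Evaluate each component's likelihood at the observed value:
  L_1 = 0.9·e^(−0.9·0.9) = 0.9·e^(−0.8100) = 0.400372
  L_2 = 1.1·e^(−1.1·0.9) = 1.1·e^(−0.9900) = 0.408734
  L_3 = 2.6·e^(−2.6·0.9) = 2.6·e^(−2.3400) = 0.250452
Unnormalised posteriors:
  π_1·L_1 = 0.79 × 0.400372 = 0.316294
  π_2·L_2 = 0.13 × 0.408734 = 0.0531355
  π_3·L_3 = 0.08 × 0.250452 = 0.0200361
Normaliser: 0.316294 + 0.0531355 + 0.0200361 = 0.389466
So the posterior for Regime 3 is 0.0200361 / 0.389466 ≈ 0.0514.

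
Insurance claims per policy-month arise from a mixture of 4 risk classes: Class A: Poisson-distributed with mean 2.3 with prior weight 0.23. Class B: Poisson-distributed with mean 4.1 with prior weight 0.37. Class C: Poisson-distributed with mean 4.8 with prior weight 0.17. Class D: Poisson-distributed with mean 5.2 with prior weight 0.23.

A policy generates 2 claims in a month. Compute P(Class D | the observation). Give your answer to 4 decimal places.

The responsibility of component k is π_k f_k(x) divided by Σ_j π_j f_j(x).
Component likelihoods at x = 2 claims:
  p_A = e^(−2.3)·2.3^2/2! = 0.265185
  p_B = e^(−4.1)·4.1^2/2! = 0.139293
  p_C = e^(−4.8)·4.8^2/2! = 0.0948067
  p_D = e^(−5.2)·5.2^2/2! = 0.074584
Prior × likelihood for each component:
  π_A·p_A = 0.23 × 0.265185 = 0.0609925
  π_B·p_B = 0.37 × 0.139293 = 0.0515385
  π_C·p_C = 0.17 × 0.0948067 = 0.0161171
  π_D·p_D = 0.23 × 0.074584 = 0.0171543
Evidence: 0.0609925 + 0.0515385 + 0.0161171 + 0.0171543 = 0.145802
P(Class D | the observation) = 0.0171543 / 0.145802 ≈ 0.1177

0.1177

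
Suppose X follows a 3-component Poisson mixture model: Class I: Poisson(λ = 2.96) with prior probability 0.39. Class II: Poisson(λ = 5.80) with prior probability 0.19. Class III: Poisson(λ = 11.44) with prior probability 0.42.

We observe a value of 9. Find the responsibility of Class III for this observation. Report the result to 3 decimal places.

The responsibility of component k is π_k f_k(x) divided by Σ_j π_j f_j(x).
Evaluate each component's likelihood at the observed value:
  f_I = e^(−2.96)·2.96^9/9! = 0.00249087
  f_II = e^(−5.80)·5.80^9/9! = 0.0619699
  f_III = e^(−11.44)·11.44^9/9! = 0.0994815
Multiply by the mixture weights:
  π_I·f_I = 0.39 × 0.00249087 = 0.000971438
  π_II·f_II = 0.19 × 0.0619699 = 0.0117743
  π_III·f_III = 0.42 × 0.0994815 = 0.0417822
Sum: 0.000971438 + 0.0117743 + 0.0417822 = 0.054528
P(Class III | 9) = 0.0417822 / 0.054528 ≈ 0.766

0.766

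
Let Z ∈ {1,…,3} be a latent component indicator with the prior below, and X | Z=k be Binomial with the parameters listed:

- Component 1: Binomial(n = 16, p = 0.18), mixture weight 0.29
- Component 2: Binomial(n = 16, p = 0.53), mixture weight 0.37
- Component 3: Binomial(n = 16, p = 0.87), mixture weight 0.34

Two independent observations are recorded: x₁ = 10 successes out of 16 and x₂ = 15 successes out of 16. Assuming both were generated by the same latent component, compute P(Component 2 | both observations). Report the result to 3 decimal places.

P(component k | x) = w_k·f_k(x) / marginal(x), where marginal(x) = Σ_j w_j·f_j(x).
Since both observations come from the same component, the likelihood for component k is f_k(x₁)·f_k(x₂).
  L_1 = [8.69225e-05] × [8.85159e-11] = 7.69403e-15
  L_2 = [0.150963] × [0.000549991] = 8.30282e-05
  L_3 = [0.00960233] × [0.257544] = 0.00247303
Unnormalised posteriors:
  w_1·L_1 = 0.29 × 7.69403e-15 = 2.23127e-15
  w_2·L_2 = 0.37 × 8.30282e-05 = 3.07204e-05
  w_3·L_3 = 0.34 × 0.00247303 = 0.000840829
Sum: 2.23127e-15 + 3.07204e-05 + 0.000840829 = 0.00087155
P(Component 2 | x) = 3.07204e-05 / 0.00087155 ≈ 0.035

0.035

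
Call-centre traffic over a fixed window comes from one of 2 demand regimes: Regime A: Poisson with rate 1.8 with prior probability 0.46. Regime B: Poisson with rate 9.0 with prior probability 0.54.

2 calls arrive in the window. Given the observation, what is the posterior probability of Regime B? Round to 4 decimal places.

0.0214

P(component k | x) = w_k·f_k(x) / marginal(x), where marginal(x) = Σ_j w_j·f_j(x).
Poisson probabilities:
  L_A = e^(−1.8)·1.8^2/2! = 0.267784
  L_B = e^(−9.0)·9.0^2/2! = 0.0049981
Unnormalised posteriors:
  w_A·L_A = 0.46 × 0.267784 = 0.123181
  w_B·L_B = 0.54 × 0.0049981 = 0.00269897
Sum: 0.123181 + 0.00269897 = 0.12588
P(Regime B | data) ≈ 0.0214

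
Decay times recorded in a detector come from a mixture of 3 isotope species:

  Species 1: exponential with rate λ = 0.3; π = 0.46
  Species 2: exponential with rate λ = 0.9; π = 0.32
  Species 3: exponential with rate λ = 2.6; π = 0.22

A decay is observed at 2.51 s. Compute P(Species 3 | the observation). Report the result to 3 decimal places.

0.009

By Bayes' theorem, P(k | x) = P(Z=k) f_k(x) / Σ_j P(Z=j) f_j(x).
Evaluate each component's likelihood at the observed value:
  f_1 = 0.141285
  f_2 = 0.0940094
  f_3 = 0.00380862
Weight by the priors:
  P(Z=1)·f_1 = 0.46 × 0.141285 = 0.0649913
  P(Z=2)·f_2 = 0.32 × 0.0940094 = 0.030083
  P(Z=3)·f_3 = 0.22 × 0.00380862 = 0.000837896
Sum: 0.0649913 + 0.030083 + 0.000837896 = 0.0959122
Responsibility of Species 3: 0.000837896 / 0.0959122 ≈ 0.009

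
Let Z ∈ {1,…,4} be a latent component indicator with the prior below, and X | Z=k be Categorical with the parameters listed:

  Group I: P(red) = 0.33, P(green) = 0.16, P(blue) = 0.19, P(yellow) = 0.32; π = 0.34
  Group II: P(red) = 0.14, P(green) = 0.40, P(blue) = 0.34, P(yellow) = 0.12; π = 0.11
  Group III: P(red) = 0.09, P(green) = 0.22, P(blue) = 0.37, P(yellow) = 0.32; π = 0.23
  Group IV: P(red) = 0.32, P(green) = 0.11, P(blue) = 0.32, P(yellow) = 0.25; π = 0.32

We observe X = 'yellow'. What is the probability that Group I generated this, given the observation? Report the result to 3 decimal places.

The responsibility of component k is P(Z=k) f_k(x) divided by Σ_j P(Z=j) f_j(x).
Categorical probabilities:
  p_I = 0.32
  p_II = 0.12
  p_III = 0.32
  p_IV = 0.25
Prior × likelihood for each component:
  P(Z=I)·p_I = 0.34 × 0.32 = 0.1088
  P(Z=II)·p_II = 0.11 × 0.12 = 0.0132
  P(Z=III)·p_III = 0.23 × 0.32 = 0.0736
  P(Z=IV)·p_IV = 0.32 × 0.25 = 0.08
Denominator: 0.1088 + 0.0132 + 0.0736 + 0.08 = 0.2756
P(Group I | the observation) ≈ 0.395

0.395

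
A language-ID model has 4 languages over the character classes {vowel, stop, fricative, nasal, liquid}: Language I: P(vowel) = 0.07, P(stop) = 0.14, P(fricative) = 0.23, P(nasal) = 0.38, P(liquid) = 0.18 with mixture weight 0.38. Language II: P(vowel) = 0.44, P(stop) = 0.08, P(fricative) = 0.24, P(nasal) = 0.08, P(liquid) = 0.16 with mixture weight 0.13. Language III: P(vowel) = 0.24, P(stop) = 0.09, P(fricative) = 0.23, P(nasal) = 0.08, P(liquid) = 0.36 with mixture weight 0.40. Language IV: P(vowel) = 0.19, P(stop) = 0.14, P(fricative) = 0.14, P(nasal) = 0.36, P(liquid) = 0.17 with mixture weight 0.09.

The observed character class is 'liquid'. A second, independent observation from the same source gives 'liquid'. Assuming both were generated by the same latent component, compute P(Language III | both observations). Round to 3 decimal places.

P(component k | x) = π_k·f_k(x) / marginal(x), where marginal(x) = Σ_j π_j·f_j(x).
Since both observations come from the same component, the likelihood for component k is f_k(x₁)·f_k(x₂).
  p_I = [0.18] × [0.18] = 0.0324
  p_II = [0.16] × [0.16] = 0.0256
  p_III = [0.36] × [0.36] = 0.1296
  p_IV = [0.17] × [0.17] = 0.0289
Weight by the priors:
  π_I·p_I = 0.38 × 0.0324 = 0.012312
  π_II·p_II = 0.13 × 0.0256 = 0.003328
  π_III·p_III = 0.40 × 0.1296 = 0.05184
  π_IV·p_IV = 0.09 × 0.0289 = 0.002601
Sum: 0.012312 + 0.003328 + 0.05184 + 0.002601 = 0.070081
P(Language III | x₁, x₂) ≈ 0.740

0.740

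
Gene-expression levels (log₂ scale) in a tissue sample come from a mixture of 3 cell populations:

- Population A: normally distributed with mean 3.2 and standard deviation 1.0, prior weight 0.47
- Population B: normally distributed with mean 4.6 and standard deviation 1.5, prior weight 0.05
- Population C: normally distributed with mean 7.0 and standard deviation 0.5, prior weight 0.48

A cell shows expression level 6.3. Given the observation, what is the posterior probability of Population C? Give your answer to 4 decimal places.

0.9440

Apply Bayes' rule: the posterior for each component is proportional to its prior times its likelihood at x.
Evaluate each component's likelihood at the observed value:
  p_A = (1/(1.0·√(2π)))·exp(−(6.3−3.2)²/(2·1.0²)) = 0.398942·exp(-4.80500) = 0.00326682
  p_B = (1/(1.5·√(2π)))·exp(−(6.3−4.6)²/(2·1.5²)) = 0.265962·exp(-0.64222) = 0.139928
  p_C = (1/(0.5·√(2π)))·exp(−(6.3−7.0)²/(2·0.5²)) = 0.797885·exp(-0.98000) = 0.299455
Prior × likelihood for each component:
  P(Z=A)·p_A = 0.47 × 0.00326682 = 0.0015354
  P(Z=B)·p_B = 0.05 × 0.139928 = 0.00699641
  P(Z=C)·p_C = 0.48 × 0.299455 = 0.143738
Evidence: 0.0015354 + 0.00699641 + 0.143738 = 0.15227
So the posterior for Population C is 0.143738 / 0.15227 ≈ 0.9440.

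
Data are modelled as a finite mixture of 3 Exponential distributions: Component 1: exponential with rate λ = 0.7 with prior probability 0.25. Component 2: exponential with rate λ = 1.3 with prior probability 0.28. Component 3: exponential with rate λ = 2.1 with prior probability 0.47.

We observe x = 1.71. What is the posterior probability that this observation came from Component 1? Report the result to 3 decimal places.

0.442

By Bayes' theorem, P(k | x) = w_k f_k(x) / Σ_j w_j f_j(x).
Evaluate each component's likelihood at the observed value:
  L_1 = 0.7·e^(−0.7·1.71) = 0.7·e^(−1.1970) = 0.211469
  L_2 = 1.3·e^(−1.3·1.71) = 1.3·e^(−2.2230) = 0.140769
  L_3 = 2.1·e^(−2.1·1.71) = 2.1·e^(−3.5910) = 0.0578986
Multiply by the mixture weights:
  w_1·L_1 = 0.25 × 0.211469 = 0.0528674
  w_2·L_2 = 0.28 × 0.140769 = 0.0394153
  w_3·L_3 = 0.47 × 0.0578986 = 0.0272123
Evidence: 0.0528674 + 0.0394153 + 0.0272123 = 0.119495
Responsibility of Component 1: 0.0528674 / 0.119495 ≈ 0.442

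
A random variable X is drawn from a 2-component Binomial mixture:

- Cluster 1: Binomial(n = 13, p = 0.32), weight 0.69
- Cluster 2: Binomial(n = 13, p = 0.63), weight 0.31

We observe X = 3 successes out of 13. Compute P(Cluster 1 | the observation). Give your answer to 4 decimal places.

0.9923

Posterior ∝ prior × likelihood, so P(k | x) ∝ π_k f_k(x); normalise over all components.
Evaluate each component's likelihood at the observed value:
  L_1 = 0.198109
  L_2 = 0.00343878
Unnormalised posteriors:
  π_1·L_1 = 0.69 × 0.198109 = 0.136695
  π_2·L_2 = 0.31 × 0.00343878 = 0.00106602
Normaliser: 0.136695 + 0.00106602 = 0.137762
Responsibility of Cluster 1: 0.136695 / 0.137762 ≈ 0.9923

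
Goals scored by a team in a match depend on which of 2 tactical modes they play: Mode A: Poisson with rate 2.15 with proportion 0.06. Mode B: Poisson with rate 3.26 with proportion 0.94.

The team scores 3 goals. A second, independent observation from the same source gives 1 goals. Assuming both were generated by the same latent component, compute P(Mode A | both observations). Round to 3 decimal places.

0.100

P(component k | x) = w_k·f_k(x) / marginal(x), where marginal(x) = Σ_j w_j·f_j(x).
Since both observations come from the same component, the likelihood for component k is f_k(x₁)·f_k(x₂).
  f_A = [e^(−2.15)·2.15^3/3! = 0.192944] × [0.250441] = 0.048321
  f_B = [e^(−3.26)·3.26^3/3! = 0.221667] × [0.125146] = 0.0277408
Weight by the priors:
  w_A·f_A = 0.06 × 0.048321 = 0.00289926
  w_B·f_B = 0.94 × 0.0277408 = 0.0260764
Marginal: 0.00289926 + 0.0260764 = 0.0289756
P(Mode A | x₁, x₂) ≈ 0.100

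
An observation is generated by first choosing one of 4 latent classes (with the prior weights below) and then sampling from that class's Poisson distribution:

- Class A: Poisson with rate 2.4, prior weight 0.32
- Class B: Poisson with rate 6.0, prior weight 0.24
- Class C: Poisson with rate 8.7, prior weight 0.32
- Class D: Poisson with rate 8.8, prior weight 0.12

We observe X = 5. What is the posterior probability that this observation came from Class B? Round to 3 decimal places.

Apply Bayes' rule: the posterior for each component is proportional to its prior times its likelihood at x.
Component likelihoods at x = 5:
  f_A = e^(−2.4)·2.4^5/5! = 0.0601961
  f_B = e^(−6.0)·6.0^5/5! = 0.160623
  f_C = e^(−8.7)·8.7^5/5! = 0.0691915
  f_D = e^(−8.8)·8.8^5/5! = 0.0662889
Multiply by the mixture weights:
  π_A·f_A = 0.32 × 0.0601961 = 0.0192627
  π_B·f_B = 0.24 × 0.160623 = 0.0385496
  π_C·f_C = 0.32 × 0.0691915 = 0.0221413
  π_D·f_D = 0.12 × 0.0662889 = 0.00795467
Marginal: 0.0192627 + 0.0385496 + 0.0221413 + 0.00795467 = 0.0879083
Responsibility of Class B: 0.0385496 / 0.0879083 ≈ 0.439

0.439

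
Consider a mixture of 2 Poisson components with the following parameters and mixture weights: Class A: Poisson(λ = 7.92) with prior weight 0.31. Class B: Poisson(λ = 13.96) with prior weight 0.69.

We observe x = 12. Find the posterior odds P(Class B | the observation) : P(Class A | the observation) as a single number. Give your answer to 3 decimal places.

Only the two components matter; the odds are (π_i f_i(x)) / (π_j f_j(x)).
Evaluate each component's likelihood at the observed value:
  L_A = e^(−7.92)·7.92^12/12! = 0.0462118
  L_B = e^(−13.96)·13.96^12/12! = 0.0989776
0.0682946 / 0.0143257 ≈ 4.767

4.767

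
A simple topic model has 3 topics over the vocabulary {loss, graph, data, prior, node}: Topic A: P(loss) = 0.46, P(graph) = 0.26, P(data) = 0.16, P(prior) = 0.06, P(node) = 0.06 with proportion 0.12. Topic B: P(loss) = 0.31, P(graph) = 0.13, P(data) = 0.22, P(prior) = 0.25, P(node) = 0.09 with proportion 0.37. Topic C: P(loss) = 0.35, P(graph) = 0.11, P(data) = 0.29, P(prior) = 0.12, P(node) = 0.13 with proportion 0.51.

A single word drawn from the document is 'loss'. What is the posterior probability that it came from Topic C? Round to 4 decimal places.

0.5123

P(component k | x) = w_k·f_k(x) / marginal(x), where marginal(x) = Σ_j w_j·f_j(x).
Categorical probabilities:
  L_A = P(loss | comp) = 0.46
  L_B = P(loss | comp) = 0.31
  L_C = P(loss | comp) = 0.35
Prior × likelihood for each component:
  w_A·L_A = 0.12 × 0.46 = 0.0552
  w_B·L_B = 0.37 × 0.31 = 0.1147
  w_C·L_C = 0.51 × 0.35 = 0.1785
Evidence: 0.0552 + 0.1147 + 0.1785 = 0.3484
P(Topic C | data) ≈ 0.5123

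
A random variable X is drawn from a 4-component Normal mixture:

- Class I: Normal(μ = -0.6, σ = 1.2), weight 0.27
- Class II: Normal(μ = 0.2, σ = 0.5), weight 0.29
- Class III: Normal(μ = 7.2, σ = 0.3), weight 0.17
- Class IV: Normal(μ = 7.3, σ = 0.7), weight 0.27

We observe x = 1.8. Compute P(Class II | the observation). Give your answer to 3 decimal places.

Apply Bayes' rule: the posterior for each component is proportional to its prior times its likelihood at x.
Evaluate each component's likelihood at the observed value:
  L_I = (1/(1.2·√(2π)))·exp(−(1.8−-0.6)²/(2·1.2²)) = 0.332452·exp(-2.00000) = 0.0449925
  L_II = (1/(0.5·√(2π)))·exp(−(1.8−0.2)²/(2·0.5²)) = 0.797885·exp(-5.12000) = 0.00476818
  L_III = (1/(0.3·√(2π)))·exp(−(1.8−7.2)²/(2·0.3²)) = 1.329808·exp(-162.00000) = 5.8625e-71
  L_IV = (1/(0.7·√(2π)))·exp(−(1.8−7.3)²/(2·0.7²)) = 0.569918·exp(-30.86735) = 2.24024e-14
Multiply by the mixture weights:
  π_I·L_I = 0.27 × 0.0449925 = 0.012148
  π_II·L_II = 0.29 × 0.00476818 = 0.00138277
  π_III·L_III = 0.17 × 5.8625e-71 = 9.96625e-72
  π_IV·L_IV = 0.27 × 2.24024e-14 = 6.04863e-15
Sum: 0.012148 + 0.00138277 + 9.96625e-72 + 6.04863e-15 = 0.0135307
So the posterior for Class II is 0.00138277 / 0.0135307 ≈ 0.102.

0.102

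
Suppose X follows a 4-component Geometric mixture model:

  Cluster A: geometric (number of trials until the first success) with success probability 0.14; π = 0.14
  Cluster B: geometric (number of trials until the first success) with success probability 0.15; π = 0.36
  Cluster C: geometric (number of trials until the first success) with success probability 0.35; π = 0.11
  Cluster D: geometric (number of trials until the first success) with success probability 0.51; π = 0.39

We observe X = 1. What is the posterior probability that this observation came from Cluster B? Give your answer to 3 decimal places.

0.174

The responsibility of component k is π_k f_k(x) divided by Σ_j π_j f_j(x).
Component likelihoods at x = 1:
  L_A = 0.14·(1−0.14)^0 = 0.14·1 = 0.14
  L_B = 0.15·(1−0.15)^0 = 0.15·1 = 0.15
  L_C = 0.35·(1−0.35)^0 = 0.35·1 = 0.35
  L_D = 0.51·(1−0.51)^0 = 0.51·1 = 0.51
Prior × likelihood for each component:
  π_A·L_A = 0.14 × 0.14 = 0.0196
  π_B·L_B = 0.36 × 0.15 = 0.054
  π_C·L_C = 0.11 × 0.35 = 0.0385
  π_D·L_D = 0.39 × 0.51 = 0.1989
Marginal: 0.0196 + 0.054 + 0.0385 + 0.1989 = 0.311
P(Cluster B | data) ≈ 0.174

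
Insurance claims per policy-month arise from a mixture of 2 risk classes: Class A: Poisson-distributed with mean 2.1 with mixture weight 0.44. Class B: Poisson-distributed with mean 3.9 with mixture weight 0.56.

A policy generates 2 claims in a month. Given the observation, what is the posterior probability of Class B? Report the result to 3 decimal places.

0.420

Posterior ∝ prior × likelihood, so P(k | x) ∝ P(Z=k) f_k(x); normalise over all components.
Evaluate each component's likelihood at the observed value:
  f_A = 0.270016
  f_B = 0.15394
Multiply by the mixture weights:
  P(Z=A)·f_A = 0.44 × 0.270016 = 0.118807
  P(Z=B)·f_B = 0.56 × 0.15394 = 0.0862063
Normaliser: 0.118807 + 0.0862063 = 0.205013
P(Class B | the observation) = 0.0862063 / 0.205013 ≈ 0.420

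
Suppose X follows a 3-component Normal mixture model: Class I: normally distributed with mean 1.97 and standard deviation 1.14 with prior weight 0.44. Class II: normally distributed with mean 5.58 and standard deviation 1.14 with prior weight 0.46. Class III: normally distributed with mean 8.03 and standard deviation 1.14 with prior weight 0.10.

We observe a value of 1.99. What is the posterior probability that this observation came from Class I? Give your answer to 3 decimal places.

0.993

Posterior ∝ prior × likelihood, so P(k | x) ∝ π_k f_k(x); normalise over all components.
Normal densities:
  f_I = (1/(1.14·√(2π)))·exp(−(1.99−1.97)²/(2·1.14²)) = 0.349949·exp(-0.00015) = 0.349896
  f_II = (1/(1.14·√(2π)))·exp(−(1.99−5.58)²/(2·1.14²)) = 0.349949·exp(-4.95849) = 0.00245789
  f_III = (1/(1.14·√(2π)))·exp(−(1.99−8.03)²/(2·1.14²)) = 0.349949·exp(-14.03570) = 2.80787e-07
Prior × likelihood for each component:
  π_I·f_I = 0.44 × 0.349896 = 0.153954
  π_II·f_II = 0.46 × 0.00245789 = 0.00113063
  π_III·f_III = 0.10 × 2.80787e-07 = 2.80787e-08
Marginal: 0.153954 + 0.00113063 + 2.80787e-08 = 0.155085
P(Class I | 1.99) ≈ 0.993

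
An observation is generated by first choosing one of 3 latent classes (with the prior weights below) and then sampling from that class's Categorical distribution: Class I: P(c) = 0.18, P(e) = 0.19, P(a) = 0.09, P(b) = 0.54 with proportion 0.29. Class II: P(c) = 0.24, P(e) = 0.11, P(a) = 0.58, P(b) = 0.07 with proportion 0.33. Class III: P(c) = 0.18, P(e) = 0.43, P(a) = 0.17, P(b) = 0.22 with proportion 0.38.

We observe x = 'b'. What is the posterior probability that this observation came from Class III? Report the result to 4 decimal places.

0.3175

The responsibility of component k is P(Z=k) f_k(x) divided by Σ_j P(Z=j) f_j(x).
Categorical probabilities:
  f_I = P(b | comp) = 0.54
  f_II = P(b | comp) = 0.07
  f_III = P(b | comp) = 0.22
Multiply by the mixture weights:
  P(Z=I)·f_I = 0.29 × 0.54 = 0.1566
  P(Z=II)·f_II = 0.33 × 0.07 = 0.0231
  P(Z=III)·f_III = 0.38 × 0.22 = 0.0836
Evidence: 0.1566 + 0.0231 + 0.0836 = 0.2633
P(Class III | data) = 0.0836 / 0.2633 ≈ 0.3175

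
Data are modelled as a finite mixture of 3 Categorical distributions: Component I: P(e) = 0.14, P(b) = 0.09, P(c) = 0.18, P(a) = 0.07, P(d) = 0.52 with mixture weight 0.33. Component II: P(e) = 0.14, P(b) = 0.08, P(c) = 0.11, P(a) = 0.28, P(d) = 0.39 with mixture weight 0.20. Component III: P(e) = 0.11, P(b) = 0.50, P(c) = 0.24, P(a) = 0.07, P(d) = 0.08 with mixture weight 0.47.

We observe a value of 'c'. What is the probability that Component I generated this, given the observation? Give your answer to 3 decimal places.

0.306

The responsibility of component k is π_k f_k(x) divided by Σ_j π_j f_j(x).
Categorical probabilities:
  L_I = 0.18
  L_II = 0.11
  L_III = 0.24
Prior × likelihood for each component:
  π_I·L_I = 0.33 × 0.18 = 0.0594
  π_II·L_II = 0.20 × 0.11 = 0.022
  π_III·L_III = 0.47 × 0.24 = 0.1128
Normaliser: 0.0594 + 0.022 + 0.1128 = 0.1942
Responsibility of Component I: 0.0594 / 0.1942 ≈ 0.306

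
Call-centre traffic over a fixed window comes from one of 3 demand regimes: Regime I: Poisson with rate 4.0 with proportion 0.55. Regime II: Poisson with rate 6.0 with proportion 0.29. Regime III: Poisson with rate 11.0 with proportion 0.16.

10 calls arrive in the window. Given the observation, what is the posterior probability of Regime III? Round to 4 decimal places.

0.5620

By Bayes' theorem, P(k | x) = π_k f_k(x) / Σ_j π_j f_j(x).
Evaluate each component's likelihood at the observed value:
  L_I = e^(−4.0)·4.0^10/10! = 0.00529248
  L_II = e^(−6.0)·6.0^10/10! = 0.0413031
  L_III = e^(−11.0)·11.0^10/10! = 0.119378
Weight by the priors:
  π_I·L_I = 0.55 × 0.00529248 = 0.00291086
  π_II·L_II = 0.29 × 0.0413031 = 0.0119779
  π_III·L_III = 0.16 × 0.119378 = 0.0191005
Evidence: 0.00291086 + 0.0119779 + 0.0191005 = 0.0339892
P(Regime III | 10 calls) = 0.0191005 / 0.0339892 ≈ 0.5620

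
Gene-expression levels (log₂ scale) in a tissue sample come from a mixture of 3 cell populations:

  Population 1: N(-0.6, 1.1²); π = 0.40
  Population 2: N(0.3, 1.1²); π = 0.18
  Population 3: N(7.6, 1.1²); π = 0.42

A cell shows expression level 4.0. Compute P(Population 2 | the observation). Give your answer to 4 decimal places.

By Bayes' theorem, P(k | x) = π_k f_k(x) / Σ_j π_j f_j(x).
Evaluate each component's likelihood at the observed value:
  f_1 = 5.78273e-05
  f_2 = 0.00126678
  f_3 = 0.00171281
Multiply by the mixture weights:
  π_1·f_1 = 0.40 × 5.78273e-05 = 2.31309e-05
  π_2·f_2 = 0.18 × 0.00126678 = 0.000228021
  π_3·f_3 = 0.42 × 0.00171281 = 0.00071938
Normaliser: 2.31309e-05 + 0.000228021 + 0.00071938 = 0.000970532
P(Population 2 | the observation) = 0.000228021 / 0.000970532 ≈ 0.2349

0.2349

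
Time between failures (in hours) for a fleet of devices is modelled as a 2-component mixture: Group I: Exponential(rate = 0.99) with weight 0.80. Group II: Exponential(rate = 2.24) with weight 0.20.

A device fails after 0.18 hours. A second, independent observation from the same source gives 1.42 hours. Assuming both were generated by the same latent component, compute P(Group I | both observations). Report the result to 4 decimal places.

0.8524

The responsibility of component k is w_k f_k(x) divided by Σ_j w_j f_j(x).
Since both observations come from the same component, the likelihood for component k is f_k(x₁)·f_k(x₂).
  p_I = [0.828407] × [0.242719] = 0.20107
  p_II = [1.49672] × [0.0930774] = 0.139311
Prior × likelihood for each component:
  w_I·p_I = 0.80 × 0.20107 = 0.160856
  w_II·p_II = 0.20 × 0.139311 = 0.0278621
Normaliser: 0.160856 + 0.0278621 = 0.188718
So the posterior for Group I is 0.160856 / 0.188718 ≈ 0.8524.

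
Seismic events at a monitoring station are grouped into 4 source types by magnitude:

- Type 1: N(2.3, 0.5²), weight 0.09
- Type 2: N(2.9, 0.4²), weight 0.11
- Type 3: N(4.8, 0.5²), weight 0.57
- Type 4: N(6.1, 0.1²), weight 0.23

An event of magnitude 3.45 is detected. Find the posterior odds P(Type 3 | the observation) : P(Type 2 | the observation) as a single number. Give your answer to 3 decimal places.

Posterior odds = (π_i f_i(x)) / (π_j f_j(x)); the normalising sum cancels.
Evaluate each component's likelihood at the observed value:
  f_1 = 0.0566541
  f_2 = 0.387531
  f_3 = 0.0208419
  f_4 = 1.28606e-152
Odds = (0.57/0.11) × (0.0208419/0.387531) = 5.18182 × 0.0537812 ≈ 0.279

0.279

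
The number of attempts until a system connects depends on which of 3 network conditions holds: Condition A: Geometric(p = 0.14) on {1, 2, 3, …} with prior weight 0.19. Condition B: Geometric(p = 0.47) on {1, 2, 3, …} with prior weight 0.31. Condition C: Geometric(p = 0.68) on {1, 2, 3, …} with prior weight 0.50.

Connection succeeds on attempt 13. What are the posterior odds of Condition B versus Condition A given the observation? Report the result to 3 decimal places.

Only the two components matter; the odds are (w_i f_i(x)) / (w_j f_j(x)).
Geometric probabilities:
  p_A = 0.0229145
  p_B = 0.000230892
  p_C = 7.83987e-07
Odds = (0.31/0.19) × (0.000230892/0.0229145) = 1.63158 × 0.0100762 ≈ 0.016

0.016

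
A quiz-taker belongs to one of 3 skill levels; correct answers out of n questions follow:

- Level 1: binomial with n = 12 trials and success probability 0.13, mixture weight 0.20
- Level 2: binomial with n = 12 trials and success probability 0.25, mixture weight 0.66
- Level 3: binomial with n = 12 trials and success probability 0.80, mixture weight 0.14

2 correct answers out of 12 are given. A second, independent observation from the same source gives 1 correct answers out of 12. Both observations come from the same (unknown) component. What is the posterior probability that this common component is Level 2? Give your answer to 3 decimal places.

The responsibility of component k is P(Z=k) f_k(x) divided by Σ_j P(Z=j) f_j(x).
Since both observations come from the same component, the likelihood for component k is f_k(x₁)·f_k(x₂).
  L_1 = [0.277091] × [0.33716] = 0.0934242
  L_2 = [0.232293] × [0.126705] = 0.0294328
  L_3 = [4.32538e-06] × [1.96608e-07] = 8.50404e-13
Weight by the priors:
  P(Z=1)·L_1 = 0.20 × 0.0934242 = 0.0186848
  P(Z=2)·L_2 = 0.66 × 0.0294328 = 0.0194257
  P(Z=3)·L_3 = 0.14 × 8.50404e-13 = 1.19056e-13
Marginal: 0.0186848 + 0.0194257 + 1.19056e-13 = 0.0381105
Responsibility of Level 2: 0.0194257 / 0.0381105 ≈ 0.510

0.510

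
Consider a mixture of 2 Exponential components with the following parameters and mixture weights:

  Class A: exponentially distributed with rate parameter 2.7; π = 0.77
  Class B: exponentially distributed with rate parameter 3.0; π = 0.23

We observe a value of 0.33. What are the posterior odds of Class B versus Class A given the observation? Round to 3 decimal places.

Posterior odds = (π_i f_i(x)) / (π_j f_j(x)); the normalising sum cancels.
Evaluate each component's likelihood at the observed value:
  p_A = 1.10766
  p_B = 1.11473
Posterior odds = (π_B·p_B) / (π_A·p_A) = (0.23·1.11473) / (0.77·1.10766) = 0.256388 / 0.8529 ≈ 0.301

0.301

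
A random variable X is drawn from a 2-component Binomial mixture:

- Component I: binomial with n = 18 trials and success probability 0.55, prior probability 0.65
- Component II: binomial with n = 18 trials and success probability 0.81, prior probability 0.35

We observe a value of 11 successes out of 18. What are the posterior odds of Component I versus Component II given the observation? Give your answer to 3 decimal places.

10.983

Since P(k|x) ∝ w_k f_k(x), the posterior odds are w_i f_i(x) / (w_j f_j(x)).
Component likelihoods at x = 11 successes out of 18:
  L_I = C(18,11)·0.55^11·0.45^7 = 31824·0.00139312·0.00373669 = 0.165665
  L_II = C(18,11)·0.81^11·0.19^7 = 31824·0.0984771·8.93872e-06 = 0.0280134
Odds = (0.65/0.35) × (0.165665/0.0280134) = 1.85714 × 5.9138 ≈ 10.983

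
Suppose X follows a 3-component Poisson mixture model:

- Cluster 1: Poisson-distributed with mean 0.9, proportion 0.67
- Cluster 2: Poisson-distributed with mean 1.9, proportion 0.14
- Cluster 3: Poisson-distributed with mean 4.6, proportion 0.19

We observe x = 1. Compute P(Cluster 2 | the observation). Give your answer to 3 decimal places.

Apply Bayes' rule: the posterior for each component is proportional to its prior times its likelihood at x.
Evaluate each component's likelihood at the observed value:
  p_1 = 0.365913
  p_2 = 0.28418
  p_3 = 0.0462384
Multiply by the mixture weights:
  P(Z=1)·p_1 = 0.67 × 0.365913 = 0.245162
  P(Z=2)·p_2 = 0.14 × 0.28418 = 0.0397853
  P(Z=3)·p_3 = 0.19 × 0.0462384 = 0.0087853
Denominator: 0.245162 + 0.0397853 + 0.0087853 = 0.293732
P(Cluster 2 | data) ≈ 0.135

0.135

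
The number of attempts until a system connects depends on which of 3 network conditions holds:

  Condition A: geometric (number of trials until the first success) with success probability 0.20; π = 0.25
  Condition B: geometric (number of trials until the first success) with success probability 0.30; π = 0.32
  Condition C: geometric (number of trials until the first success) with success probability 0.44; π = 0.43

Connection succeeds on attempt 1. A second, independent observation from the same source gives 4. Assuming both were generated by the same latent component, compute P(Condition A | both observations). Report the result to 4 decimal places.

0.1729

Apply Bayes' rule: the posterior for each component is proportional to its prior times its likelihood at x.
Since both observations come from the same component, the likelihood for component k is f_k(x₁)·f_k(x₂).
  f_A = [0.20·(1−0.20)^0 = 0.20·1 = 0.2] × [0.1024] = 0.02048
  f_B = [0.30·(1−0.30)^0 = 0.30·1 = 0.3] × [0.1029] = 0.03087
  f_C = [0.44·(1−0.44)^0 = 0.44·1 = 0.44] × [0.077271] = 0.0339993
Multiply by the mixture weights:
  w_A·f_A = 0.25 × 0.02048 = 0.00512
  w_B·f_B = 0.32 × 0.03087 = 0.0098784
  w_C·f_C = 0.43 × 0.0339993 = 0.0146197
Marginal: 0.00512 + 0.0098784 + 0.0146197 = 0.0296181
So the posterior for Condition A is 0.00512 / 0.0296181 ≈ 0.1729.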